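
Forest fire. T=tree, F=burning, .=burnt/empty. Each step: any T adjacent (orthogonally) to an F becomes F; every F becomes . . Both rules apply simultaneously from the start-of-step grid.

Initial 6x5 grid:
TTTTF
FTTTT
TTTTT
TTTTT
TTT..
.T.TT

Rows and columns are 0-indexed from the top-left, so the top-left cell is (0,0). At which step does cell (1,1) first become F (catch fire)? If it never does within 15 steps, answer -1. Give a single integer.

Step 1: cell (1,1)='F' (+5 fires, +2 burnt)
  -> target ignites at step 1
Step 2: cell (1,1)='.' (+7 fires, +5 burnt)
Step 3: cell (1,1)='.' (+5 fires, +7 burnt)
Step 4: cell (1,1)='.' (+3 fires, +5 burnt)
Step 5: cell (1,1)='.' (+2 fires, +3 burnt)
Step 6: cell (1,1)='.' (+0 fires, +2 burnt)
  fire out at step 6

1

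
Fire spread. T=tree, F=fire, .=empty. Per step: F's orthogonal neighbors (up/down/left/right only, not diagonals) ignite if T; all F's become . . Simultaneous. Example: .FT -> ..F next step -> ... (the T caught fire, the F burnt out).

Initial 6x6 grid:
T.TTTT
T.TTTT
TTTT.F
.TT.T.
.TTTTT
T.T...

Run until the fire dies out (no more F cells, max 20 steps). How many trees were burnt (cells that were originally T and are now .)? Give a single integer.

Answer: 23

Derivation:
Step 1: +1 fires, +1 burnt (F count now 1)
Step 2: +2 fires, +1 burnt (F count now 2)
Step 3: +2 fires, +2 burnt (F count now 2)
Step 4: +3 fires, +2 burnt (F count now 3)
Step 5: +2 fires, +3 burnt (F count now 2)
Step 6: +2 fires, +2 burnt (F count now 2)
Step 7: +3 fires, +2 burnt (F count now 3)
Step 8: +4 fires, +3 burnt (F count now 4)
Step 9: +2 fires, +4 burnt (F count now 2)
Step 10: +2 fires, +2 burnt (F count now 2)
Step 11: +0 fires, +2 burnt (F count now 0)
Fire out after step 11
Initially T: 24, now '.': 35
Total burnt (originally-T cells now '.'): 23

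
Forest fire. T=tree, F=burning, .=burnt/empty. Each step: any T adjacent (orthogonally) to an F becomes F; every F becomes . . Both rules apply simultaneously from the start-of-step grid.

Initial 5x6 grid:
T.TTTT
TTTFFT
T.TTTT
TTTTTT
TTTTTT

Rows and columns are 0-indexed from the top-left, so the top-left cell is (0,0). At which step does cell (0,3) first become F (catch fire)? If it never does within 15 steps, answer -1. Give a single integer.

Step 1: cell (0,3)='F' (+6 fires, +2 burnt)
  -> target ignites at step 1
Step 2: cell (0,3)='.' (+7 fires, +6 burnt)
Step 3: cell (0,3)='.' (+5 fires, +7 burnt)
Step 4: cell (0,3)='.' (+5 fires, +5 burnt)
Step 5: cell (0,3)='.' (+2 fires, +5 burnt)
Step 6: cell (0,3)='.' (+1 fires, +2 burnt)
Step 7: cell (0,3)='.' (+0 fires, +1 burnt)
  fire out at step 7

1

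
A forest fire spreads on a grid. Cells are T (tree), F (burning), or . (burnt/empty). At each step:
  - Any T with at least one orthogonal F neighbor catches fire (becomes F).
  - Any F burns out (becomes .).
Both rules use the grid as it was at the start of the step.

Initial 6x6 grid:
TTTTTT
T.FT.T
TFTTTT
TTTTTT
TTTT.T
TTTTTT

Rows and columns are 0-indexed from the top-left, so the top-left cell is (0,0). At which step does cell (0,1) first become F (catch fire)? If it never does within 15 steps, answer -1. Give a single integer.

Step 1: cell (0,1)='T' (+5 fires, +2 burnt)
Step 2: cell (0,1)='F' (+7 fires, +5 burnt)
  -> target ignites at step 2
Step 3: cell (0,1)='.' (+7 fires, +7 burnt)
Step 4: cell (0,1)='.' (+6 fires, +7 burnt)
Step 5: cell (0,1)='.' (+3 fires, +6 burnt)
Step 6: cell (0,1)='.' (+2 fires, +3 burnt)
Step 7: cell (0,1)='.' (+1 fires, +2 burnt)
Step 8: cell (0,1)='.' (+0 fires, +1 burnt)
  fire out at step 8

2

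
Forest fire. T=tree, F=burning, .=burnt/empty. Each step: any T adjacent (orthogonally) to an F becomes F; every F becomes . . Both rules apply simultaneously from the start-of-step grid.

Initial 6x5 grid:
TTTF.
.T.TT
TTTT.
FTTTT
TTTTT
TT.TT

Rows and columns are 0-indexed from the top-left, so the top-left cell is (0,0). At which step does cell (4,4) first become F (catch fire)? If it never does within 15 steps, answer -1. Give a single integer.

Step 1: cell (4,4)='T' (+5 fires, +2 burnt)
Step 2: cell (4,4)='T' (+7 fires, +5 burnt)
Step 3: cell (4,4)='T' (+6 fires, +7 burnt)
Step 4: cell (4,4)='T' (+2 fires, +6 burnt)
Step 5: cell (4,4)='F' (+2 fires, +2 burnt)
  -> target ignites at step 5
Step 6: cell (4,4)='.' (+1 fires, +2 burnt)
Step 7: cell (4,4)='.' (+0 fires, +1 burnt)
  fire out at step 7

5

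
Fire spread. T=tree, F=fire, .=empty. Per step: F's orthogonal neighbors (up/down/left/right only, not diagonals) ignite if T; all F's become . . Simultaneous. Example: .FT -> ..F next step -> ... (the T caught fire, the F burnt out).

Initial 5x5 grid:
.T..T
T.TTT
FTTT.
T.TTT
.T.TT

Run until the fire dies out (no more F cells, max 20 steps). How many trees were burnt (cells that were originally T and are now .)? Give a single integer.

Step 1: +3 fires, +1 burnt (F count now 3)
Step 2: +1 fires, +3 burnt (F count now 1)
Step 3: +3 fires, +1 burnt (F count now 3)
Step 4: +2 fires, +3 burnt (F count now 2)
Step 5: +3 fires, +2 burnt (F count now 3)
Step 6: +2 fires, +3 burnt (F count now 2)
Step 7: +0 fires, +2 burnt (F count now 0)
Fire out after step 7
Initially T: 16, now '.': 23
Total burnt (originally-T cells now '.'): 14

Answer: 14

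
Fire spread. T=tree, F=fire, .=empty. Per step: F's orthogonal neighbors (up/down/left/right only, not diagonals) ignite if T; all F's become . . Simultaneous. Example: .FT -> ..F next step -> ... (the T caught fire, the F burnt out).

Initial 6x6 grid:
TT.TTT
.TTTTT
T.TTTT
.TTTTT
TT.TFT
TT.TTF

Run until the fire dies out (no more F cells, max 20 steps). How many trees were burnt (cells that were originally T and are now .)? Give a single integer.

Answer: 27

Derivation:
Step 1: +4 fires, +2 burnt (F count now 4)
Step 2: +4 fires, +4 burnt (F count now 4)
Step 3: +4 fires, +4 burnt (F count now 4)
Step 4: +5 fires, +4 burnt (F count now 5)
Step 5: +4 fires, +5 burnt (F count now 4)
Step 6: +3 fires, +4 burnt (F count now 3)
Step 7: +2 fires, +3 burnt (F count now 2)
Step 8: +1 fires, +2 burnt (F count now 1)
Step 9: +0 fires, +1 burnt (F count now 0)
Fire out after step 9
Initially T: 28, now '.': 35
Total burnt (originally-T cells now '.'): 27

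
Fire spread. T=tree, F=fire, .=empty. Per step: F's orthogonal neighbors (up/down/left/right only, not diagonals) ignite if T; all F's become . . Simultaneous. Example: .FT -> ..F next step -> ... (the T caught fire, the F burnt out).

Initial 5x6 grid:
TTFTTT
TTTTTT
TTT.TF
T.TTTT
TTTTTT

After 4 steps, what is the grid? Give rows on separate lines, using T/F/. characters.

Step 1: 6 trees catch fire, 2 burn out
  TF.FTT
  TTFTTF
  TTT.F.
  T.TTTF
  TTTTTT
Step 2: 9 trees catch fire, 6 burn out
  F...FF
  TF.FF.
  TTF...
  T.TTF.
  TTTTTF
Step 3: 5 trees catch fire, 9 burn out
  ......
  F.....
  TF....
  T.FF..
  TTTTF.
Step 4: 3 trees catch fire, 5 burn out
  ......
  ......
  F.....
  T.....
  TTFF..

......
......
F.....
T.....
TTFF..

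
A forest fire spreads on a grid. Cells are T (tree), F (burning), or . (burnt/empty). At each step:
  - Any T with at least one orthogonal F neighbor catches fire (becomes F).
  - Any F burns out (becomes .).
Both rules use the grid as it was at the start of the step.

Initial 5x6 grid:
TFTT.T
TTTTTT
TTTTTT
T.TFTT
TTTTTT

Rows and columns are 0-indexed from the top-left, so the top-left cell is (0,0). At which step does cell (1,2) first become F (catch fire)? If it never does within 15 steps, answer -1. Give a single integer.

Step 1: cell (1,2)='T' (+7 fires, +2 burnt)
Step 2: cell (1,2)='F' (+10 fires, +7 burnt)
  -> target ignites at step 2
Step 3: cell (1,2)='.' (+5 fires, +10 burnt)
Step 4: cell (1,2)='.' (+3 fires, +5 burnt)
Step 5: cell (1,2)='.' (+1 fires, +3 burnt)
Step 6: cell (1,2)='.' (+0 fires, +1 burnt)
  fire out at step 6

2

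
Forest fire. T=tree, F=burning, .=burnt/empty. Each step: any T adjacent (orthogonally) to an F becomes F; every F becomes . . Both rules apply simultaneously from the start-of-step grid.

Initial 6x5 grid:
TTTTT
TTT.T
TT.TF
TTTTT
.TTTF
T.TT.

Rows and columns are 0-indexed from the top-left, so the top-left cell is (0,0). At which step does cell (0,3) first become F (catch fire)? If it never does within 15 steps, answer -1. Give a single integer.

Step 1: cell (0,3)='T' (+4 fires, +2 burnt)
Step 2: cell (0,3)='T' (+4 fires, +4 burnt)
Step 3: cell (0,3)='F' (+4 fires, +4 burnt)
  -> target ignites at step 3
Step 4: cell (0,3)='.' (+2 fires, +4 burnt)
Step 5: cell (0,3)='.' (+4 fires, +2 burnt)
Step 6: cell (0,3)='.' (+3 fires, +4 burnt)
Step 7: cell (0,3)='.' (+1 fires, +3 burnt)
Step 8: cell (0,3)='.' (+0 fires, +1 burnt)
  fire out at step 8

3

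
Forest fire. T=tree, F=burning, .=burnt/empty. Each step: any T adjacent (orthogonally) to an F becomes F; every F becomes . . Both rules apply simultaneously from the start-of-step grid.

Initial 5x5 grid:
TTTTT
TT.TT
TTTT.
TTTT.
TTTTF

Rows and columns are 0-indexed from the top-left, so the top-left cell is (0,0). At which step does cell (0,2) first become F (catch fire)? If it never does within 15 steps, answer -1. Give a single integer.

Step 1: cell (0,2)='T' (+1 fires, +1 burnt)
Step 2: cell (0,2)='T' (+2 fires, +1 burnt)
Step 3: cell (0,2)='T' (+3 fires, +2 burnt)
Step 4: cell (0,2)='T' (+4 fires, +3 burnt)
Step 5: cell (0,2)='T' (+4 fires, +4 burnt)
Step 6: cell (0,2)='F' (+4 fires, +4 burnt)
  -> target ignites at step 6
Step 7: cell (0,2)='.' (+2 fires, +4 burnt)
Step 8: cell (0,2)='.' (+1 fires, +2 burnt)
Step 9: cell (0,2)='.' (+0 fires, +1 burnt)
  fire out at step 9

6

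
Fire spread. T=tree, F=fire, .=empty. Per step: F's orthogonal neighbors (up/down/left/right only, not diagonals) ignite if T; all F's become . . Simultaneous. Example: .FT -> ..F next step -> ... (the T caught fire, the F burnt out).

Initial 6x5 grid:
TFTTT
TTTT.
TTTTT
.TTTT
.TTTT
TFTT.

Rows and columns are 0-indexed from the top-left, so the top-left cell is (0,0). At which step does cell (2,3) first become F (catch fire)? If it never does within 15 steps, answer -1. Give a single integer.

Step 1: cell (2,3)='T' (+6 fires, +2 burnt)
Step 2: cell (2,3)='T' (+7 fires, +6 burnt)
Step 3: cell (2,3)='T' (+6 fires, +7 burnt)
Step 4: cell (2,3)='F' (+3 fires, +6 burnt)
  -> target ignites at step 4
Step 5: cell (2,3)='.' (+2 fires, +3 burnt)
Step 6: cell (2,3)='.' (+0 fires, +2 burnt)
  fire out at step 6

4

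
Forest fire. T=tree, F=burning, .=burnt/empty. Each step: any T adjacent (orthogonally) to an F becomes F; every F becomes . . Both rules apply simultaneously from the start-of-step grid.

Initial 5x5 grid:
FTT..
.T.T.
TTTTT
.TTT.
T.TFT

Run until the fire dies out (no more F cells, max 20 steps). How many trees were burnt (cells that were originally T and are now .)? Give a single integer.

Answer: 14

Derivation:
Step 1: +4 fires, +2 burnt (F count now 4)
Step 2: +4 fires, +4 burnt (F count now 4)
Step 3: +5 fires, +4 burnt (F count now 5)
Step 4: +1 fires, +5 burnt (F count now 1)
Step 5: +0 fires, +1 burnt (F count now 0)
Fire out after step 5
Initially T: 15, now '.': 24
Total burnt (originally-T cells now '.'): 14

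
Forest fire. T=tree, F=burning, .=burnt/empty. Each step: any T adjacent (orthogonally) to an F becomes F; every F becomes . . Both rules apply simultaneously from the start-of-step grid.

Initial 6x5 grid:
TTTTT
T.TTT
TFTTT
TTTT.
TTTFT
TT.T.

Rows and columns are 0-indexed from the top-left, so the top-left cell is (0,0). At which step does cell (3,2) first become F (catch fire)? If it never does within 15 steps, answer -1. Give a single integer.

Step 1: cell (3,2)='T' (+7 fires, +2 burnt)
Step 2: cell (3,2)='F' (+6 fires, +7 burnt)
  -> target ignites at step 2
Step 3: cell (3,2)='.' (+6 fires, +6 burnt)
Step 4: cell (3,2)='.' (+4 fires, +6 burnt)
Step 5: cell (3,2)='.' (+1 fires, +4 burnt)
Step 6: cell (3,2)='.' (+0 fires, +1 burnt)
  fire out at step 6

2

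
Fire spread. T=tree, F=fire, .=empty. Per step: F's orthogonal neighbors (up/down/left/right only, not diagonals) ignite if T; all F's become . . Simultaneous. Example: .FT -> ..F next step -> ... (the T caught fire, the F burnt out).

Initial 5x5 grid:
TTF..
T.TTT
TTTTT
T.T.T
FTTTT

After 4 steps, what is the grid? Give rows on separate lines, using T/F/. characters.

Step 1: 4 trees catch fire, 2 burn out
  TF...
  T.FTT
  TTTTT
  F.T.T
  .FTTT
Step 2: 5 trees catch fire, 4 burn out
  F....
  T..FT
  FTFTT
  ..T.T
  ..FTT
Step 3: 6 trees catch fire, 5 burn out
  .....
  F...F
  .F.FT
  ..F.T
  ...FT
Step 4: 2 trees catch fire, 6 burn out
  .....
  .....
  ....F
  ....T
  ....F

.....
.....
....F
....T
....F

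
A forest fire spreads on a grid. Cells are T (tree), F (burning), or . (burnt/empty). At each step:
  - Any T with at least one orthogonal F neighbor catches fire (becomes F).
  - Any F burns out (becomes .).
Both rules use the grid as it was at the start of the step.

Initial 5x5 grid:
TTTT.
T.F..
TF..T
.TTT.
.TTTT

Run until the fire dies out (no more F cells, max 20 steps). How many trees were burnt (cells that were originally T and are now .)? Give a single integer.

Answer: 13

Derivation:
Step 1: +3 fires, +2 burnt (F count now 3)
Step 2: +5 fires, +3 burnt (F count now 5)
Step 3: +3 fires, +5 burnt (F count now 3)
Step 4: +1 fires, +3 burnt (F count now 1)
Step 5: +1 fires, +1 burnt (F count now 1)
Step 6: +0 fires, +1 burnt (F count now 0)
Fire out after step 6
Initially T: 14, now '.': 24
Total burnt (originally-T cells now '.'): 13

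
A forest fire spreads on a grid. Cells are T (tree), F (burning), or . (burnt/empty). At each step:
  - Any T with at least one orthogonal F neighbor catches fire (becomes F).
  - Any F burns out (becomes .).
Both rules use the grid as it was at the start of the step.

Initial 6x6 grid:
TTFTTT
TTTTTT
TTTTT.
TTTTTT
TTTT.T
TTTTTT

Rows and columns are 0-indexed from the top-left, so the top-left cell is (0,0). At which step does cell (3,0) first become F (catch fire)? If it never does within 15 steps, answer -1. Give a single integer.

Step 1: cell (3,0)='T' (+3 fires, +1 burnt)
Step 2: cell (3,0)='T' (+5 fires, +3 burnt)
Step 3: cell (3,0)='T' (+6 fires, +5 burnt)
Step 4: cell (3,0)='T' (+6 fires, +6 burnt)
Step 5: cell (3,0)='F' (+5 fires, +6 burnt)
  -> target ignites at step 5
Step 6: cell (3,0)='.' (+4 fires, +5 burnt)
Step 7: cell (3,0)='.' (+3 fires, +4 burnt)
Step 8: cell (3,0)='.' (+1 fires, +3 burnt)
Step 9: cell (3,0)='.' (+0 fires, +1 burnt)
  fire out at step 9

5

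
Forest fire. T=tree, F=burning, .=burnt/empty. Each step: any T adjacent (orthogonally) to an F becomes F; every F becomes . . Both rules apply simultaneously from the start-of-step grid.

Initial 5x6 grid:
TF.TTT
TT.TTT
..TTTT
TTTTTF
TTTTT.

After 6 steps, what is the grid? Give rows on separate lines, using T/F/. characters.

Step 1: 4 trees catch fire, 2 burn out
  F..TTT
  TF.TTT
  ..TTTF
  TTTTF.
  TTTTT.
Step 2: 5 trees catch fire, 4 burn out
  ...TTT
  F..TTF
  ..TTF.
  TTTF..
  TTTTF.
Step 3: 5 trees catch fire, 5 burn out
  ...TTF
  ...TF.
  ..TF..
  TTF...
  TTTF..
Step 4: 5 trees catch fire, 5 burn out
  ...TF.
  ...F..
  ..F...
  TF....
  TTF...
Step 5: 3 trees catch fire, 5 burn out
  ...F..
  ......
  ......
  F.....
  TF....
Step 6: 1 trees catch fire, 3 burn out
  ......
  ......
  ......
  ......
  F.....

......
......
......
......
F.....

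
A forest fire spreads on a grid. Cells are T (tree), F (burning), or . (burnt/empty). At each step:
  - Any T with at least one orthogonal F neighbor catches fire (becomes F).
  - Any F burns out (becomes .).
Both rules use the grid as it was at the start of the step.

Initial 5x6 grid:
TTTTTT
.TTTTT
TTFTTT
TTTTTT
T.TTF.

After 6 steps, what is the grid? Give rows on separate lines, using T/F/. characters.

Step 1: 6 trees catch fire, 2 burn out
  TTTTTT
  .TFTTT
  TF.FTT
  TTFTFT
  T.TF..
Step 2: 9 trees catch fire, 6 burn out
  TTFTTT
  .F.FTT
  F...FT
  TF.F.F
  T.F...
Step 3: 5 trees catch fire, 9 burn out
  TF.FTT
  ....FT
  .....F
  F.....
  T.....
Step 4: 4 trees catch fire, 5 burn out
  F...FT
  .....F
  ......
  ......
  F.....
Step 5: 1 trees catch fire, 4 burn out
  .....F
  ......
  ......
  ......
  ......
Step 6: 0 trees catch fire, 1 burn out
  ......
  ......
  ......
  ......
  ......

......
......
......
......
......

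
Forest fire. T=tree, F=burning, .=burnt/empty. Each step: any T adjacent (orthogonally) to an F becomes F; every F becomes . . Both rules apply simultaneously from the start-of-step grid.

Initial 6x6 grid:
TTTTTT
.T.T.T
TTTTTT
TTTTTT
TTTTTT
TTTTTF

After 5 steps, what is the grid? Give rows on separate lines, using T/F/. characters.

Step 1: 2 trees catch fire, 1 burn out
  TTTTTT
  .T.T.T
  TTTTTT
  TTTTTT
  TTTTTF
  TTTTF.
Step 2: 3 trees catch fire, 2 burn out
  TTTTTT
  .T.T.T
  TTTTTT
  TTTTTF
  TTTTF.
  TTTF..
Step 3: 4 trees catch fire, 3 burn out
  TTTTTT
  .T.T.T
  TTTTTF
  TTTTF.
  TTTF..
  TTF...
Step 4: 5 trees catch fire, 4 burn out
  TTTTTT
  .T.T.F
  TTTTF.
  TTTF..
  TTF...
  TF....
Step 5: 5 trees catch fire, 5 burn out
  TTTTTF
  .T.T..
  TTTF..
  TTF...
  TF....
  F.....

TTTTTF
.T.T..
TTTF..
TTF...
TF....
F.....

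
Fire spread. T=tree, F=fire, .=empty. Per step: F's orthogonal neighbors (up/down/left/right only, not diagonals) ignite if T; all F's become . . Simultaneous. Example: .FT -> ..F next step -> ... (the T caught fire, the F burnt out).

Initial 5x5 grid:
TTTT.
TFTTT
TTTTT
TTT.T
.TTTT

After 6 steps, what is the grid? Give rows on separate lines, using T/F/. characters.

Step 1: 4 trees catch fire, 1 burn out
  TFTT.
  F.FTT
  TFTTT
  TTT.T
  .TTTT
Step 2: 6 trees catch fire, 4 burn out
  F.FT.
  ...FT
  F.FTT
  TFT.T
  .TTTT
Step 3: 6 trees catch fire, 6 burn out
  ...F.
  ....F
  ...FT
  F.F.T
  .FTTT
Step 4: 2 trees catch fire, 6 burn out
  .....
  .....
  ....F
  ....T
  ..FTT
Step 5: 2 trees catch fire, 2 burn out
  .....
  .....
  .....
  ....F
  ...FT
Step 6: 1 trees catch fire, 2 burn out
  .....
  .....
  .....
  .....
  ....F

.....
.....
.....
.....
....F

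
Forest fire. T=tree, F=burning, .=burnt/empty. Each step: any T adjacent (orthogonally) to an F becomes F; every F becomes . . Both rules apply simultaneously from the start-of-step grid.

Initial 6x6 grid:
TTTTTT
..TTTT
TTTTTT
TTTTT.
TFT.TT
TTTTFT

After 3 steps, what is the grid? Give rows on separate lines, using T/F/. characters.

Step 1: 7 trees catch fire, 2 burn out
  TTTTTT
  ..TTTT
  TTTTTT
  TFTTT.
  F.F.FT
  TFTF.F
Step 2: 7 trees catch fire, 7 burn out
  TTTTTT
  ..TTTT
  TFTTTT
  F.FTF.
  .....F
  F.F...
Step 3: 4 trees catch fire, 7 burn out
  TTTTTT
  ..TTTT
  F.FTFT
  ...F..
  ......
  ......

TTTTTT
..TTTT
F.FTFT
...F..
......
......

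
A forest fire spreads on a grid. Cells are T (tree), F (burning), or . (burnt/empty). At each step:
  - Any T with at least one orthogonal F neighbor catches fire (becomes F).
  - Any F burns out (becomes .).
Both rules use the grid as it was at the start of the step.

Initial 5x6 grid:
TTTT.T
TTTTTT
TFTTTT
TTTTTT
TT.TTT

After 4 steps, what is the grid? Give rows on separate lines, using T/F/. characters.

Step 1: 4 trees catch fire, 1 burn out
  TTTT.T
  TFTTTT
  F.FTTT
  TFTTTT
  TT.TTT
Step 2: 7 trees catch fire, 4 burn out
  TFTT.T
  F.FTTT
  ...FTT
  F.FTTT
  TF.TTT
Step 3: 6 trees catch fire, 7 burn out
  F.FT.T
  ...FTT
  ....FT
  ...FTT
  F..TTT
Step 4: 5 trees catch fire, 6 burn out
  ...F.T
  ....FT
  .....F
  ....FT
  ...FTT

...F.T
....FT
.....F
....FT
...FTT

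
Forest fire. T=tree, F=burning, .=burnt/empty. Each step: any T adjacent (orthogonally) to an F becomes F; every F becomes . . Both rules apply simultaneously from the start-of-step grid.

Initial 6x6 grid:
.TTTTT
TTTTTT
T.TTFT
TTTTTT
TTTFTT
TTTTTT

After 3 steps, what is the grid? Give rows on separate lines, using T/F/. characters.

Step 1: 8 trees catch fire, 2 burn out
  .TTTTT
  TTTTFT
  T.TF.F
  TTTFFT
  TTF.FT
  TTTFTT
Step 2: 10 trees catch fire, 8 burn out
  .TTTFT
  TTTF.F
  T.F...
  TTF..F
  TF...F
  TTF.FT
Step 3: 7 trees catch fire, 10 burn out
  .TTF.F
  TTF...
  T.....
  TF....
  F.....
  TF...F

.TTF.F
TTF...
T.....
TF....
F.....
TF...F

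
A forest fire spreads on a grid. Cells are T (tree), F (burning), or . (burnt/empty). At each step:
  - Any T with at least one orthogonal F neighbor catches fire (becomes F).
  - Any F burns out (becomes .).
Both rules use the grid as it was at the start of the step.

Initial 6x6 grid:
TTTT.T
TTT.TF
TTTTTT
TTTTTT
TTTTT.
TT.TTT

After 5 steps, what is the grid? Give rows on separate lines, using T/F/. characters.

Step 1: 3 trees catch fire, 1 burn out
  TTTT.F
  TTT.F.
  TTTTTF
  TTTTTT
  TTTTT.
  TT.TTT
Step 2: 2 trees catch fire, 3 burn out
  TTTT..
  TTT...
  TTTTF.
  TTTTTF
  TTTTT.
  TT.TTT
Step 3: 2 trees catch fire, 2 burn out
  TTTT..
  TTT...
  TTTF..
  TTTTF.
  TTTTT.
  TT.TTT
Step 4: 3 trees catch fire, 2 burn out
  TTTT..
  TTT...
  TTF...
  TTTF..
  TTTTF.
  TT.TTT
Step 5: 5 trees catch fire, 3 burn out
  TTTT..
  TTF...
  TF....
  TTF...
  TTTF..
  TT.TFT

TTTT..
TTF...
TF....
TTF...
TTTF..
TT.TFT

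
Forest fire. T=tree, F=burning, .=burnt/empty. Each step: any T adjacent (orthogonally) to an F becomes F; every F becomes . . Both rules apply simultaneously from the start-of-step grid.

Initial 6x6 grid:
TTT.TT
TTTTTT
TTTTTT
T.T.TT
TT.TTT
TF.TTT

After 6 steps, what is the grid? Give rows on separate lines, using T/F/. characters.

Step 1: 2 trees catch fire, 1 burn out
  TTT.TT
  TTTTTT
  TTTTTT
  T.T.TT
  TF.TTT
  F..TTT
Step 2: 1 trees catch fire, 2 burn out
  TTT.TT
  TTTTTT
  TTTTTT
  T.T.TT
  F..TTT
  ...TTT
Step 3: 1 trees catch fire, 1 burn out
  TTT.TT
  TTTTTT
  TTTTTT
  F.T.TT
  ...TTT
  ...TTT
Step 4: 1 trees catch fire, 1 burn out
  TTT.TT
  TTTTTT
  FTTTTT
  ..T.TT
  ...TTT
  ...TTT
Step 5: 2 trees catch fire, 1 burn out
  TTT.TT
  FTTTTT
  .FTTTT
  ..T.TT
  ...TTT
  ...TTT
Step 6: 3 trees catch fire, 2 burn out
  FTT.TT
  .FTTTT
  ..FTTT
  ..T.TT
  ...TTT
  ...TTT

FTT.TT
.FTTTT
..FTTT
..T.TT
...TTT
...TTT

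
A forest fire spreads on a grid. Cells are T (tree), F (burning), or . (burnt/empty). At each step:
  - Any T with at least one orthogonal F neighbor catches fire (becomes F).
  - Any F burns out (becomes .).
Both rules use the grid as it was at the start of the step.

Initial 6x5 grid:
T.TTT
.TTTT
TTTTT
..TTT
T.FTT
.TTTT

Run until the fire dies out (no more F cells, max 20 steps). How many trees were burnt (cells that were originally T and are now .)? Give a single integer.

Answer: 21

Derivation:
Step 1: +3 fires, +1 burnt (F count now 3)
Step 2: +5 fires, +3 burnt (F count now 5)
Step 3: +5 fires, +5 burnt (F count now 5)
Step 4: +5 fires, +5 burnt (F count now 5)
Step 5: +2 fires, +5 burnt (F count now 2)
Step 6: +1 fires, +2 burnt (F count now 1)
Step 7: +0 fires, +1 burnt (F count now 0)
Fire out after step 7
Initially T: 23, now '.': 28
Total burnt (originally-T cells now '.'): 21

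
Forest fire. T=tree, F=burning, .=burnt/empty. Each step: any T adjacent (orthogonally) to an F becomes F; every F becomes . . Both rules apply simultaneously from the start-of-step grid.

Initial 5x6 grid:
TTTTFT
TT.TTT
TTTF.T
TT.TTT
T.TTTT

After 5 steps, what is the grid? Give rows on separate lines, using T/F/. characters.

Step 1: 6 trees catch fire, 2 burn out
  TTTF.F
  TT.FFT
  TTF..T
  TT.FTT
  T.TTTT
Step 2: 5 trees catch fire, 6 burn out
  TTF...
  TT...F
  TF...T
  TT..FT
  T.TFTT
Step 3: 8 trees catch fire, 5 burn out
  TF....
  TF....
  F....F
  TF...F
  T.F.FT
Step 4: 4 trees catch fire, 8 burn out
  F.....
  F.....
  ......
  F.....
  T....F
Step 5: 1 trees catch fire, 4 burn out
  ......
  ......
  ......
  ......
  F.....

......
......
......
......
F.....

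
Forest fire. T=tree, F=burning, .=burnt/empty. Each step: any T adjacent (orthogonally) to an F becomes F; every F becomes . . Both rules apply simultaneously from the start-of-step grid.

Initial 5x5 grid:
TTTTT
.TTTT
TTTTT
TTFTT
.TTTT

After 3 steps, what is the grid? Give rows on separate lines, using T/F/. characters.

Step 1: 4 trees catch fire, 1 burn out
  TTTTT
  .TTTT
  TTFTT
  TF.FT
  .TFTT
Step 2: 7 trees catch fire, 4 burn out
  TTTTT
  .TFTT
  TF.FT
  F...F
  .F.FT
Step 3: 6 trees catch fire, 7 burn out
  TTFTT
  .F.FT
  F...F
  .....
  ....F

TTFTT
.F.FT
F...F
.....
....F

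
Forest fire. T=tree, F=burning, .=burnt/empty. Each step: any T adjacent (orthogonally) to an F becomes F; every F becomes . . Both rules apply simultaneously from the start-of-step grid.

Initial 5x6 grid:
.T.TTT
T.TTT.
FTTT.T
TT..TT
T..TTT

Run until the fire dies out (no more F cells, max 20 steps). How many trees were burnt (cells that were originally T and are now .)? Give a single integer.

Answer: 13

Derivation:
Step 1: +3 fires, +1 burnt (F count now 3)
Step 2: +3 fires, +3 burnt (F count now 3)
Step 3: +2 fires, +3 burnt (F count now 2)
Step 4: +1 fires, +2 burnt (F count now 1)
Step 5: +2 fires, +1 burnt (F count now 2)
Step 6: +1 fires, +2 burnt (F count now 1)
Step 7: +1 fires, +1 burnt (F count now 1)
Step 8: +0 fires, +1 burnt (F count now 0)
Fire out after step 8
Initially T: 20, now '.': 23
Total burnt (originally-T cells now '.'): 13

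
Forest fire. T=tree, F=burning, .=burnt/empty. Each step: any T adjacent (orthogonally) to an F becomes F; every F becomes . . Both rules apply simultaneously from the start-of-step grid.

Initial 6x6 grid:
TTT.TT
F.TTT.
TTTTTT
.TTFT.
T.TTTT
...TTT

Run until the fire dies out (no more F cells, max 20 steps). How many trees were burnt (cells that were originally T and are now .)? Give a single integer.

Answer: 24

Derivation:
Step 1: +6 fires, +2 burnt (F count now 6)
Step 2: +9 fires, +6 burnt (F count now 9)
Step 3: +6 fires, +9 burnt (F count now 6)
Step 4: +2 fires, +6 burnt (F count now 2)
Step 5: +1 fires, +2 burnt (F count now 1)
Step 6: +0 fires, +1 burnt (F count now 0)
Fire out after step 6
Initially T: 25, now '.': 35
Total burnt (originally-T cells now '.'): 24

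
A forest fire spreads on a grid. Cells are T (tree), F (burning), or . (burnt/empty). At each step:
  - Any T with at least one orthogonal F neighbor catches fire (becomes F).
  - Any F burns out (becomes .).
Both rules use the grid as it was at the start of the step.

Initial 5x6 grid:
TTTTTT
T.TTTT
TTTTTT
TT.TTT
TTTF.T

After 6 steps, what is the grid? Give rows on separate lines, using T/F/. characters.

Step 1: 2 trees catch fire, 1 burn out
  TTTTTT
  T.TTTT
  TTTTTT
  TT.FTT
  TTF..T
Step 2: 3 trees catch fire, 2 burn out
  TTTTTT
  T.TTTT
  TTTFTT
  TT..FT
  TF...T
Step 3: 6 trees catch fire, 3 burn out
  TTTTTT
  T.TFTT
  TTF.FT
  TF...F
  F....T
Step 4: 7 trees catch fire, 6 burn out
  TTTFTT
  T.F.FT
  TF...F
  F.....
  .....F
Step 5: 4 trees catch fire, 7 burn out
  TTF.FT
  T....F
  F.....
  ......
  ......
Step 6: 3 trees catch fire, 4 burn out
  TF...F
  F.....
  ......
  ......
  ......

TF...F
F.....
......
......
......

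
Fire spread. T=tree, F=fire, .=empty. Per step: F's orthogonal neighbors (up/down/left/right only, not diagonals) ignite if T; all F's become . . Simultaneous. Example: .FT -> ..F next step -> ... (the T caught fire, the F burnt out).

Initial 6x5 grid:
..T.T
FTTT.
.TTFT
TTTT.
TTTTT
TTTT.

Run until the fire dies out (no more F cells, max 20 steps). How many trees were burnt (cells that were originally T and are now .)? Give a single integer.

Step 1: +5 fires, +2 burnt (F count now 5)
Step 2: +4 fires, +5 burnt (F count now 4)
Step 3: +5 fires, +4 burnt (F count now 5)
Step 4: +3 fires, +5 burnt (F count now 3)
Step 5: +2 fires, +3 burnt (F count now 2)
Step 6: +1 fires, +2 burnt (F count now 1)
Step 7: +0 fires, +1 burnt (F count now 0)
Fire out after step 7
Initially T: 21, now '.': 29
Total burnt (originally-T cells now '.'): 20

Answer: 20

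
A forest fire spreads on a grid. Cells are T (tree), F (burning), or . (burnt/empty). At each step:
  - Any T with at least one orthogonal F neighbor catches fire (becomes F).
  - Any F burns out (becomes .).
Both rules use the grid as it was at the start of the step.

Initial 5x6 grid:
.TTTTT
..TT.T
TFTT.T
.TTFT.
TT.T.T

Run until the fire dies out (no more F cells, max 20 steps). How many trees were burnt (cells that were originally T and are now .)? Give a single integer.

Answer: 18

Derivation:
Step 1: +7 fires, +2 burnt (F count now 7)
Step 2: +3 fires, +7 burnt (F count now 3)
Step 3: +3 fires, +3 burnt (F count now 3)
Step 4: +2 fires, +3 burnt (F count now 2)
Step 5: +1 fires, +2 burnt (F count now 1)
Step 6: +1 fires, +1 burnt (F count now 1)
Step 7: +1 fires, +1 burnt (F count now 1)
Step 8: +0 fires, +1 burnt (F count now 0)
Fire out after step 8
Initially T: 19, now '.': 29
Total burnt (originally-T cells now '.'): 18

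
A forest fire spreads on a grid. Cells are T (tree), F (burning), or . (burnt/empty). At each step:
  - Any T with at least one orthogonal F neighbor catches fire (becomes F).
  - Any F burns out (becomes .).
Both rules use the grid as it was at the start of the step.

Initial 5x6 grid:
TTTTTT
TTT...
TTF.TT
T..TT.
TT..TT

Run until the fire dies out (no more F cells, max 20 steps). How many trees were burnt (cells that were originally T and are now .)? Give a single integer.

Answer: 14

Derivation:
Step 1: +2 fires, +1 burnt (F count now 2)
Step 2: +3 fires, +2 burnt (F count now 3)
Step 3: +4 fires, +3 burnt (F count now 4)
Step 4: +3 fires, +4 burnt (F count now 3)
Step 5: +2 fires, +3 burnt (F count now 2)
Step 6: +0 fires, +2 burnt (F count now 0)
Fire out after step 6
Initially T: 20, now '.': 24
Total burnt (originally-T cells now '.'): 14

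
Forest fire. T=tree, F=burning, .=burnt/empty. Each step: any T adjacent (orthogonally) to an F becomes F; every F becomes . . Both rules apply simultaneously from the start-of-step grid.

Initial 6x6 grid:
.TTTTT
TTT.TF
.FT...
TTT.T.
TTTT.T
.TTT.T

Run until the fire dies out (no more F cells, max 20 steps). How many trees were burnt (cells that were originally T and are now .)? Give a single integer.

Step 1: +5 fires, +2 burnt (F count now 5)
Step 2: +7 fires, +5 burnt (F count now 7)
Step 3: +5 fires, +7 burnt (F count now 5)
Step 4: +2 fires, +5 burnt (F count now 2)
Step 5: +1 fires, +2 burnt (F count now 1)
Step 6: +0 fires, +1 burnt (F count now 0)
Fire out after step 6
Initially T: 23, now '.': 33
Total burnt (originally-T cells now '.'): 20

Answer: 20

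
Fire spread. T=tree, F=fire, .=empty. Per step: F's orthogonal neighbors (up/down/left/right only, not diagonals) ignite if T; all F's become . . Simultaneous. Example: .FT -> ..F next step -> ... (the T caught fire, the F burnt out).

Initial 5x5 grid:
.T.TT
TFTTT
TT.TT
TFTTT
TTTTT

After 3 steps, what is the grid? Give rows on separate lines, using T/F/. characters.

Step 1: 7 trees catch fire, 2 burn out
  .F.TT
  F.FTT
  TF.TT
  F.FTT
  TFTTT
Step 2: 5 trees catch fire, 7 burn out
  ...TT
  ...FT
  F..TT
  ...FT
  F.FTT
Step 3: 5 trees catch fire, 5 burn out
  ...FT
  ....F
  ...FT
  ....F
  ...FT

...FT
....F
...FT
....F
...FT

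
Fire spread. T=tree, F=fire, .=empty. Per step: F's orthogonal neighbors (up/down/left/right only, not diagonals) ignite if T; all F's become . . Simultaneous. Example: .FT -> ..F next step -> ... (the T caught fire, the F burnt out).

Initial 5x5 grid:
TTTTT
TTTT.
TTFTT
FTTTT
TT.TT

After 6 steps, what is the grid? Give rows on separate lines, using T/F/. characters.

Step 1: 7 trees catch fire, 2 burn out
  TTTTT
  TTFT.
  FF.FT
  .FFTT
  FT.TT
Step 2: 7 trees catch fire, 7 burn out
  TTFTT
  FF.F.
  ....F
  ...FT
  .F.TT
Step 3: 5 trees catch fire, 7 burn out
  FF.FT
  .....
  .....
  ....F
  ...FT
Step 4: 2 trees catch fire, 5 burn out
  ....F
  .....
  .....
  .....
  ....F
Step 5: 0 trees catch fire, 2 burn out
  .....
  .....
  .....
  .....
  .....
Step 6: 0 trees catch fire, 0 burn out
  .....
  .....
  .....
  .....
  .....

.....
.....
.....
.....
.....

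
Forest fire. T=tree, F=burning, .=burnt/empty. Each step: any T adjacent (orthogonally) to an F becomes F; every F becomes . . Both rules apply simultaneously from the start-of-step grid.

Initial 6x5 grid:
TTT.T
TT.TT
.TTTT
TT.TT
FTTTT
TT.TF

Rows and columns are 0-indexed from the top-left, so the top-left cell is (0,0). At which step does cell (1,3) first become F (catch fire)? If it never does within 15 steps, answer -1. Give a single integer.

Step 1: cell (1,3)='T' (+5 fires, +2 burnt)
Step 2: cell (1,3)='T' (+5 fires, +5 burnt)
Step 3: cell (1,3)='T' (+3 fires, +5 burnt)
Step 4: cell (1,3)='T' (+4 fires, +3 burnt)
Step 5: cell (1,3)='F' (+4 fires, +4 burnt)
  -> target ignites at step 5
Step 6: cell (1,3)='.' (+2 fires, +4 burnt)
Step 7: cell (1,3)='.' (+0 fires, +2 burnt)
  fire out at step 7

5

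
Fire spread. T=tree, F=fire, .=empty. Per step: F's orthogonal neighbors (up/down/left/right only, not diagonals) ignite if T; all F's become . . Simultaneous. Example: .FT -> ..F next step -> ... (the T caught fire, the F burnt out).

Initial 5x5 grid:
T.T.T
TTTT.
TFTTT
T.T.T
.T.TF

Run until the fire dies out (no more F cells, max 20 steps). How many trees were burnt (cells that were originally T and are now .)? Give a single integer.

Answer: 14

Derivation:
Step 1: +5 fires, +2 burnt (F count now 5)
Step 2: +6 fires, +5 burnt (F count now 6)
Step 3: +3 fires, +6 burnt (F count now 3)
Step 4: +0 fires, +3 burnt (F count now 0)
Fire out after step 4
Initially T: 16, now '.': 23
Total burnt (originally-T cells now '.'): 14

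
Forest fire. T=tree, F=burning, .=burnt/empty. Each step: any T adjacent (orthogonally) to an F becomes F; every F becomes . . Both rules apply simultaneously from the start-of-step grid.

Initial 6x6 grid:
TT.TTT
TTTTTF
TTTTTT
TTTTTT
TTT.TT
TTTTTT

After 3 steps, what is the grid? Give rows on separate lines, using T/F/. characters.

Step 1: 3 trees catch fire, 1 burn out
  TT.TTF
  TTTTF.
  TTTTTF
  TTTTTT
  TTT.TT
  TTTTTT
Step 2: 4 trees catch fire, 3 burn out
  TT.TF.
  TTTF..
  TTTTF.
  TTTTTF
  TTT.TT
  TTTTTT
Step 3: 5 trees catch fire, 4 burn out
  TT.F..
  TTF...
  TTTF..
  TTTTF.
  TTT.TF
  TTTTTT

TT.F..
TTF...
TTTF..
TTTTF.
TTT.TF
TTTTTT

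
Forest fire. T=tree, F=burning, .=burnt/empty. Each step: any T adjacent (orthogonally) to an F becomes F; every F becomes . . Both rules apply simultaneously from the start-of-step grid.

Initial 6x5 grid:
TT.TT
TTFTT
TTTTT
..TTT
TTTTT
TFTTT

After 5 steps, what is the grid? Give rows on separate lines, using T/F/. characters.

Step 1: 6 trees catch fire, 2 burn out
  TT.TT
  TF.FT
  TTFTT
  ..TTT
  TFTTT
  F.FTT
Step 2: 10 trees catch fire, 6 burn out
  TF.FT
  F...F
  TF.FT
  ..FTT
  F.FTT
  ...FT
Step 3: 7 trees catch fire, 10 burn out
  F...F
  .....
  F...F
  ...FT
  ...FT
  ....F
Step 4: 2 trees catch fire, 7 burn out
  .....
  .....
  .....
  ....F
  ....F
  .....
Step 5: 0 trees catch fire, 2 burn out
  .....
  .....
  .....
  .....
  .....
  .....

.....
.....
.....
.....
.....
.....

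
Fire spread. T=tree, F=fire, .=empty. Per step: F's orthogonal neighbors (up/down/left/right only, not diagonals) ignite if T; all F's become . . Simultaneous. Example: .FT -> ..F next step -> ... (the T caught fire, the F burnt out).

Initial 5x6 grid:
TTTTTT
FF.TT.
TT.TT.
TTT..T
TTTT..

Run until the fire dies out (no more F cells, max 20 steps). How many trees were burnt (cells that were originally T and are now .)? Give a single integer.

Step 1: +4 fires, +2 burnt (F count now 4)
Step 2: +3 fires, +4 burnt (F count now 3)
Step 3: +4 fires, +3 burnt (F count now 4)
Step 4: +3 fires, +4 burnt (F count now 3)
Step 5: +4 fires, +3 burnt (F count now 4)
Step 6: +1 fires, +4 burnt (F count now 1)
Step 7: +0 fires, +1 burnt (F count now 0)
Fire out after step 7
Initially T: 20, now '.': 29
Total burnt (originally-T cells now '.'): 19

Answer: 19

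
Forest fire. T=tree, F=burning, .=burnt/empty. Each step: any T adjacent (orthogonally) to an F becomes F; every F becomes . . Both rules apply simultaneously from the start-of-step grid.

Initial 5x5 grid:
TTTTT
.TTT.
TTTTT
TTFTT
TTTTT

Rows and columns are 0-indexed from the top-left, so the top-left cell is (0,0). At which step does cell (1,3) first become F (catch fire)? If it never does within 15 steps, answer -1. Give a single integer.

Step 1: cell (1,3)='T' (+4 fires, +1 burnt)
Step 2: cell (1,3)='T' (+7 fires, +4 burnt)
Step 3: cell (1,3)='F' (+7 fires, +7 burnt)
  -> target ignites at step 3
Step 4: cell (1,3)='.' (+2 fires, +7 burnt)
Step 5: cell (1,3)='.' (+2 fires, +2 burnt)
Step 6: cell (1,3)='.' (+0 fires, +2 burnt)
  fire out at step 6

3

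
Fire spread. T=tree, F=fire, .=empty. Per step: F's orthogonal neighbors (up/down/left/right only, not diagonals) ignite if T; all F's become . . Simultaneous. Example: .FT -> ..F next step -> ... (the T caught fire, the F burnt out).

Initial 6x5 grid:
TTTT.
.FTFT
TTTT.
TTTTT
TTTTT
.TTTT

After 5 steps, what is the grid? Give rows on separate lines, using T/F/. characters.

Step 1: 6 trees catch fire, 2 burn out
  TFTF.
  ..F.F
  TFTF.
  TTTTT
  TTTTT
  .TTTT
Step 2: 6 trees catch fire, 6 burn out
  F.F..
  .....
  F.F..
  TFTFT
  TTTTT
  .TTTT
Step 3: 5 trees catch fire, 6 burn out
  .....
  .....
  .....
  F.F.F
  TFTFT
  .TTTT
Step 4: 5 trees catch fire, 5 burn out
  .....
  .....
  .....
  .....
  F.F.F
  .FTFT
Step 5: 2 trees catch fire, 5 burn out
  .....
  .....
  .....
  .....
  .....
  ..F.F

.....
.....
.....
.....
.....
..F.F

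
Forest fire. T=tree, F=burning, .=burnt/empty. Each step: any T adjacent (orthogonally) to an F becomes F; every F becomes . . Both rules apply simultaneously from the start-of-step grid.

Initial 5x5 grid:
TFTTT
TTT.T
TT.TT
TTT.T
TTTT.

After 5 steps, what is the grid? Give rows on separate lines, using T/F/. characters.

Step 1: 3 trees catch fire, 1 burn out
  F.FTT
  TFT.T
  TT.TT
  TTT.T
  TTTT.
Step 2: 4 trees catch fire, 3 burn out
  ...FT
  F.F.T
  TF.TT
  TTT.T
  TTTT.
Step 3: 3 trees catch fire, 4 burn out
  ....F
  ....T
  F..TT
  TFT.T
  TTTT.
Step 4: 4 trees catch fire, 3 burn out
  .....
  ....F
  ...TT
  F.F.T
  TFTT.
Step 5: 3 trees catch fire, 4 burn out
  .....
  .....
  ...TF
  ....T
  F.FT.

.....
.....
...TF
....T
F.FT.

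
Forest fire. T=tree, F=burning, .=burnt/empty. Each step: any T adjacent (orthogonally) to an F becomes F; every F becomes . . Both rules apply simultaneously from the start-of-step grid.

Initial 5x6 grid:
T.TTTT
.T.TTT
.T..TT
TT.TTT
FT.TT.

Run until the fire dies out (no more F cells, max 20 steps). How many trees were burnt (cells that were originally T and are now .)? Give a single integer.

Step 1: +2 fires, +1 burnt (F count now 2)
Step 2: +1 fires, +2 burnt (F count now 1)
Step 3: +1 fires, +1 burnt (F count now 1)
Step 4: +1 fires, +1 burnt (F count now 1)
Step 5: +0 fires, +1 burnt (F count now 0)
Fire out after step 5
Initially T: 20, now '.': 15
Total burnt (originally-T cells now '.'): 5

Answer: 5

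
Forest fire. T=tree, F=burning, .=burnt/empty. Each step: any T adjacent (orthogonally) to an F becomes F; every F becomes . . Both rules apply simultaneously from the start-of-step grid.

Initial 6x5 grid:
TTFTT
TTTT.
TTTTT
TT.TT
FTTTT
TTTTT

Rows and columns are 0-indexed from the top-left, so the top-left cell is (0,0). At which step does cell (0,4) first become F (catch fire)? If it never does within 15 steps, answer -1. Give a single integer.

Step 1: cell (0,4)='T' (+6 fires, +2 burnt)
Step 2: cell (0,4)='F' (+9 fires, +6 burnt)
  -> target ignites at step 2
Step 3: cell (0,4)='.' (+5 fires, +9 burnt)
Step 4: cell (0,4)='.' (+4 fires, +5 burnt)
Step 5: cell (0,4)='.' (+2 fires, +4 burnt)
Step 6: cell (0,4)='.' (+0 fires, +2 burnt)
  fire out at step 6

2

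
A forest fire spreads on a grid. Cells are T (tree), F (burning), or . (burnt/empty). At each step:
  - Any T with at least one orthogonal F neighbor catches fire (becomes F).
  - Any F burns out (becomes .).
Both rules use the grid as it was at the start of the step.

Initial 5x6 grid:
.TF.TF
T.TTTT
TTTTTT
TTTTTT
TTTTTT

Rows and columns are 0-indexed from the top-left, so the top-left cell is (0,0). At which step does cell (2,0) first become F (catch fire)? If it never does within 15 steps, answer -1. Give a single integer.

Step 1: cell (2,0)='T' (+4 fires, +2 burnt)
Step 2: cell (2,0)='T' (+4 fires, +4 burnt)
Step 3: cell (2,0)='T' (+5 fires, +4 burnt)
Step 4: cell (2,0)='F' (+6 fires, +5 burnt)
  -> target ignites at step 4
Step 5: cell (2,0)='.' (+5 fires, +6 burnt)
Step 6: cell (2,0)='.' (+1 fires, +5 burnt)
Step 7: cell (2,0)='.' (+0 fires, +1 burnt)
  fire out at step 7

4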